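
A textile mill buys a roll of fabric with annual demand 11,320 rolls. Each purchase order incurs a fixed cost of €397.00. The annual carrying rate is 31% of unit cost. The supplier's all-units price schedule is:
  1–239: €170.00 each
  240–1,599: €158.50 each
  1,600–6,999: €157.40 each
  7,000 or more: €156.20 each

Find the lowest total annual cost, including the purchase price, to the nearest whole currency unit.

TC* ≈ €1,815,235

Holding cost per unit per year at price C is H = 0.31·C.
Candidates are each tier's EOQ (if it falls in that tier) and each price-break quantity.
Tier 1 (€170.00): EOQ = 413.0 exceeds tier's upper bound 239, so this tier is dominated.
EOQ at €158.50 = 427.7 (feasible in tier 2): TC = 11,320×€158.50 + (11,320/427.7)×397 + (427.7/2)×0.31×€158.50 = €1,815,234.98.
EOQ at €157.40 = 429.2 < 1600, so use break Q=1600: TC = 11,320×€157.40 + (11,320/1600.0)×397 + (1600.0/2)×0.31×€157.40 = €1,823,611.97.
EOQ at €156.20 = 430.8 < 7000, so use break Q=7000: TC = 11,320×€156.20 + (11,320/7000.0)×397 + (7000.0/2)×0.31×€156.20 = €1,938,303.01.
Lowest total cost among the candidates is at Q = 427.7.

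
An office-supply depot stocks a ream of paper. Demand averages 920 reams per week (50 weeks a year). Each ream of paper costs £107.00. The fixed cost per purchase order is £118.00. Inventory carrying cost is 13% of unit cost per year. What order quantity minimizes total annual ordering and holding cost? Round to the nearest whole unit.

Q* ≈ 883 reams

Annual demand D = 920 × 50 = 46,000.
Holding cost H = 0.13 × £107.00 = £13.9100 per unit per year.
EOQ = √(2DS / H) = √(2 × 46,000 × 118 / 13.91).
= √(10,856,000 / 13.91) = √780,445.7225 ≈ 883.428.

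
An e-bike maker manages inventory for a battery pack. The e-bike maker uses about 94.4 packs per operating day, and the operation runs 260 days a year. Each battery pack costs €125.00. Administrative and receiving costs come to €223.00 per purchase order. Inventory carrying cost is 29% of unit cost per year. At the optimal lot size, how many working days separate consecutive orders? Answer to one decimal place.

Annual demand D = 94.4 × 260 = 24,544.
Holding cost H = 0.29 × €125.00 = €36.2500 per unit per year.
The optimal lot size = √(2DS/H) = √(2 × 24,544 × 223 / 36.25) ≈ 549.52.
Cycle time = Q*/D × 260 = 549.52 / 24,544 × 260 ≈ 5.821 days.

T ≈ 5.8 days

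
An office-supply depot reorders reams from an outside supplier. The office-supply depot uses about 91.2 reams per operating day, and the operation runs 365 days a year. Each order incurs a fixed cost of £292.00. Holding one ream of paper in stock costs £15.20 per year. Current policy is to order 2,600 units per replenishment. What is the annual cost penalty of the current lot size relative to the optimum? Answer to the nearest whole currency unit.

Annual demand D = 91.2 × 365 = 33,288.
EOQ = √(2DS/H) = √(2 × 33,288 × 292 / 15.2) ≈ 1130.91.
Cost at Q* = (D/Q*)S + (Q*/2)H = √(2DSH) ≈ £17,189.85.
Cost at Q = 2,600: (33,288/2,600)×292 + (2,600/2)×15.2 = £3,738.50 + £19,760.00 = £23,498.50.
Excess = £23,498.50 − £17,189.85 = £6,308.65.

Extra cost ≈ £6,309 per year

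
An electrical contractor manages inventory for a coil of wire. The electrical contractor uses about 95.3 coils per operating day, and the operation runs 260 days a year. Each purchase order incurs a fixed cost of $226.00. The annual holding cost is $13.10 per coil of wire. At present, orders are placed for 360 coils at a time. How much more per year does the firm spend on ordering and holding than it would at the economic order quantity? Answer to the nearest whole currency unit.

Annual demand D = 95.3 × 260 = 24,778.
EOQ = √(2DS/H) = √(2 × 24,778 × 226 / 13.1) ≈ 924.63.
Cost at Q* = (D/Q*)S + (Q*/2)H = √(2DSH) ≈ $12,112.62.
Cost at Q = 360: (24,778/360)×226 + (360/2)×13.1 = $15,555.08 + $2,358.00 = $17,913.08.
Excess = $17,913.08 − $12,112.62 = $5,800.46.

Extra cost ≈ $5,800 per year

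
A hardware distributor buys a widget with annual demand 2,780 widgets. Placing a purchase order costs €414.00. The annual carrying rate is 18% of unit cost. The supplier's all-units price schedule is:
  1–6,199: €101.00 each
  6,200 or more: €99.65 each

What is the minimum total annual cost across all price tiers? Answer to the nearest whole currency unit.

Holding cost per unit per year at price C is H = 0.18·C.
Evaluate total cost at each tier's feasible EOQ or, if the EOQ is below the tier, at the tier's minimum quantity.
EOQ at €101.00 = 355.8 (feasible in tier 1): TC = 2,780×€101.00 + (2,780/355.8)×414 + (355.8/2)×0.18×€101.00 = €287,248.96.
EOQ at €99.65 = 358.2 < 6200, so use break Q=6200: TC = 2,780×€99.65 + (2,780/6200.0)×414 + (6200.0/2)×0.18×€99.65 = €332,817.33.
Lowest total cost among the candidates is at Q = 355.8.

TC* ≈ €287,249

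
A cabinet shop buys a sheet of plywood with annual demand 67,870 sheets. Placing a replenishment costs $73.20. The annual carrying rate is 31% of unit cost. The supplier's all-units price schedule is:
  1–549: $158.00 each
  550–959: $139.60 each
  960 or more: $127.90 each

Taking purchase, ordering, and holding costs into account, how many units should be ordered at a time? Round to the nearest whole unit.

Holding cost per unit per year at price C is H = 0.31·C.
Candidates are each tier's EOQ (if it falls in that tier) and each price-break quantity.
EOQ at $158.00 = 450.4 (feasible in tier 1): TC = 67,870×$158.00 + (67,870/450.4)×73.2 + (450.4/2)×0.31×$158.00 = $10,745,520.68.
EOQ at $139.60 = 479.2 < 550, so use break Q=550: TC = 67,870×$139.60 + (67,870/550.0)×73.2 + (550.0/2)×0.31×$139.60 = $9,495,585.78.
EOQ at $127.90 = 500.6 < 960, so use break Q=960: TC = 67,870×$127.90 + (67,870/960.0)×73.2 + (960.0/2)×0.31×$127.90 = $8,704,779.61.
Lowest total cost is $8,704,779.61 at Q = 960.0.

Q* ≈ 960 sheets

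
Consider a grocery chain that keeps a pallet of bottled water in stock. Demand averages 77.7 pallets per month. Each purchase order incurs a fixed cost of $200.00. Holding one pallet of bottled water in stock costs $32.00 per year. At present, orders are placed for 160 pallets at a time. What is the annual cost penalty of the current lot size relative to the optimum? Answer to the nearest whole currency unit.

Extra cost ≈ $271 per year

Annual demand D = 77.7 × 12 = 932.4.
EOQ = √(2DS/H) = √(2 × 932.4 × 200 / 32) ≈ 107.96.
Cost at Q* = (D/Q*)S + (Q*/2)H = √(2DSH) ≈ $3,454.67.
Cost at Q = 160: (932.4/160)×200 + (160/2)×32 = $1,165.50 + $2,560.00 = $3,725.50.
Excess = $3,725.50 − $3,454.67 = $270.83.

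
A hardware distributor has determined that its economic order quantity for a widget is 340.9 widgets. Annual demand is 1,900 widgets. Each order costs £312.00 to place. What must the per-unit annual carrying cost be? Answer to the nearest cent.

The basic EOQ model gives Q* = √(2DS/H); rearrange for the unknown.
From Q* = √(2DS/H): H = 2DS / Q*² = 2 × 1,900 × 312 / 340.9² = 10.2020.

H ≈ £10.20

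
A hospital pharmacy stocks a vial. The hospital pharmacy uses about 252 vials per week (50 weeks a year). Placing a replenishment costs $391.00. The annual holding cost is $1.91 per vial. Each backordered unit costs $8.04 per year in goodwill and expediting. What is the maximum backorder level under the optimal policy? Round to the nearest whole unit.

Annual demand D = 252 × 50 = 12,600.
With planned backorders, Q* = √(2DS/H) · √((H+B)/B).
√(2DS/H) = √(2 × 12,600 × 391 / 1.91) = 2271.287.
√((H+B)/B) = √((1.91+8.04)/8.04) = 1.1125.
Q* ≈ 2526.710.
S* = Q* · H/(H+B) = 2526.710 × 1.91/9.95 ≈ 485.027.

S* ≈ 485 vials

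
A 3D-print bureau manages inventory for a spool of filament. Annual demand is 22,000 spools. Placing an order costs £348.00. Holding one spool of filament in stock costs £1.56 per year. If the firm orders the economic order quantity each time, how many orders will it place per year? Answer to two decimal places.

N ≈ 7.02 orders per year

The optimal lot size = √(2DS/H) = √(2 × 22,000 × 348 / 1.56) ≈ 3132.95.
Orders per year = D / Q* = 22,000 / 3132.95 ≈ 7.022.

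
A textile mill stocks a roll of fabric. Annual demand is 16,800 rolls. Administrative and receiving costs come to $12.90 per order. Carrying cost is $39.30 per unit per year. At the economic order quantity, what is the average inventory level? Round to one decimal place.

Average inventory ≈ 52.5 rolls

Q* = √(2DS/H) = √(2 × 16,800 × 12.9 / 39.3) ≈ 105.02.
Average inventory = Q*/2 ≈ 105.02 / 2 = 52.510.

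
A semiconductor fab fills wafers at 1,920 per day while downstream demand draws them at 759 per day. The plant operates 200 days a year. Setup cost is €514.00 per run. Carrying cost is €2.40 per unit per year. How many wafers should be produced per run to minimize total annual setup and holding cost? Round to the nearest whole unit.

Q* ≈ 10,370 wafers

Annual demand D = 759 × 200 = 151,800.
Production build-up factor (1 − d/p) = 1 − 759/1,920 = 0.6047.
Q* = √(2DS / (H(1 − d/p))) = √(2 × 151,800 × 514 / (2.4 × 0.6047)).
= √(156,050,400 / 1.4513) ≈ 10369.584.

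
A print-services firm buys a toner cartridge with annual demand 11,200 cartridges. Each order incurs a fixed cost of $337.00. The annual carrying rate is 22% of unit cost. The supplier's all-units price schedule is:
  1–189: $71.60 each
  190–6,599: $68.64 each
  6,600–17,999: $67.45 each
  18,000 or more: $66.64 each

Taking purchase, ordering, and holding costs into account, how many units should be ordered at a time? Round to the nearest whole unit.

Q* ≈ 707 cartridges

Holding cost per unit per year at price C is H = 0.22·C.
Evaluate total cost at each tier's feasible EOQ or, if the EOQ is below the tier, at the tier's minimum quantity.
Tier 1 ($71.60): EOQ = 692.3 exceeds tier's upper bound 189, so this tier is dominated.
EOQ at $68.64 = 707.0 (feasible in tier 2): TC = 11,200×$68.64 + (11,200/707.0)×337 + (707.0/2)×0.22×$68.64 = $779,444.75.
EOQ at $67.45 = 713.2 < 6600, so use break Q=6600: TC = 11,200×$67.45 + (11,200/6600.0)×337 + (6600.0/2)×0.22×$67.45 = $804,980.58.
EOQ at $66.64 = 717.6 < 18000, so use break Q=18000: TC = 11,200×$66.64 + (11,200/18000.0)×337 + (18000.0/2)×0.22×$66.64 = $878,524.89.
Lowest total cost is $779,444.75 at Q = 707.0.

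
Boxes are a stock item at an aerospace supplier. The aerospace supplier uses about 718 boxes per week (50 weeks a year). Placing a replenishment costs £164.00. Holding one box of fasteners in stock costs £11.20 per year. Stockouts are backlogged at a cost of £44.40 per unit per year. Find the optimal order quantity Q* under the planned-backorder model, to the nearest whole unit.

Annual demand D = 718 × 50 = 35,900.
With planned backorders, Q* = √(2DS/H) · √((H+B)/B).
√(2DS/H) = √(2 × 35,900 × 164 / 11.2) = 1025.357.
√((H+B)/B) = √((11.2+44.4)/44.4) = 1.1190.
Q* ≈ 1147.416.

Q* ≈ 1,147 boxes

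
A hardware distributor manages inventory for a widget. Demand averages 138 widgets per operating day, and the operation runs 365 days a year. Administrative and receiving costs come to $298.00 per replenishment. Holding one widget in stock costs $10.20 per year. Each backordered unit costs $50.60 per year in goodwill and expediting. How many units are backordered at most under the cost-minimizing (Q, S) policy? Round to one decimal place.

Annual demand D = 138 × 365 = 50,370.
With planned backorders, Q* = √(2DS/H) · √((H+B)/B).
√(2DS/H) = √(2 × 50,370 × 298 / 10.2) = 1715.572.
√((H+B)/B) = √((10.2+50.6)/50.6) = 1.0962.
Q* ≈ 1880.553.
S* = Q* · H/(H+B) = 1880.553 × 10.2/60.8 ≈ 315.487.

S* ≈ 315.5 widgets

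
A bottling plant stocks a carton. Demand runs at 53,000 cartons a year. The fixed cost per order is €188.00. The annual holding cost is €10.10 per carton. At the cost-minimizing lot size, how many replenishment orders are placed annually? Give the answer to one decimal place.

EOQ = √(2DS/H) = √(2 × 53,000 × 188 / 10.1) ≈ 1404.66.
Orders per year = D / Q* = 53,000 / 1404.66 ≈ 37.732.

N ≈ 37.7 orders per year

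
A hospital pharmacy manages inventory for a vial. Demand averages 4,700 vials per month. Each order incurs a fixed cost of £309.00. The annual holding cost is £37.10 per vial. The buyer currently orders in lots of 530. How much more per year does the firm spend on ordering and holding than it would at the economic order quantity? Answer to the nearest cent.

Extra cost ≈ £6,753.68 per year

Annual demand D = 4,700 × 12 = 56,400.
EOQ = √(2DS/H) = √(2 × 56,400 × 309 / 37.1) ≈ 969.27.
Cost at Q* = (D/Q*)S + (Q*/2)H = √(2DSH) ≈ £35,960.09.
Cost at Q = 530: (56,400/530)×309 + (530/2)×37.1 = £32,882.26 + £9,831.50 = £42,713.76.
Excess = £42,713.76 − £35,960.09 = £6,753.68.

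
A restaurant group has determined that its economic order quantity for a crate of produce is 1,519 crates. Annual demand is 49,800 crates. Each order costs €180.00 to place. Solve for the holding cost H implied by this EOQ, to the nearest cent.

H ≈ €7.77

Squaring Q* = √(2DS/H) gives Q*² = 2DS/H.
From Q* = √(2DS/H): H = 2DS / Q*² = 2 × 49,800 × 180 / 1,519² = 7.7699.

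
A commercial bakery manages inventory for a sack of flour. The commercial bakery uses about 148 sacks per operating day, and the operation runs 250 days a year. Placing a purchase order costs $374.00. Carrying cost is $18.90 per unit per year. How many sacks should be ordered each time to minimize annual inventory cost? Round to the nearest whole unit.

Q* ≈ 1,210 sacks

Annual demand D = 148 × 250 = 37,000.
EOQ = √(2DS / H) = √(2 × 37,000 × 374 / 18.9).
= √(27,676,000 / 18.9) = √1,464,338.6243 ≈ 1210.099.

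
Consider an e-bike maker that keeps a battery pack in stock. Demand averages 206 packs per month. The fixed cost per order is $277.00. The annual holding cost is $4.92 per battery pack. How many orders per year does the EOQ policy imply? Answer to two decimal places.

N ≈ 4.69 orders per year

Annual demand D = 206 × 12 = 2,472.
The optimal lot size = √(2DS/H) = √(2 × 2,472 × 277 / 4.92) ≈ 527.59.
Orders per year = D / Q* = 2,472 / 527.59 ≈ 4.685.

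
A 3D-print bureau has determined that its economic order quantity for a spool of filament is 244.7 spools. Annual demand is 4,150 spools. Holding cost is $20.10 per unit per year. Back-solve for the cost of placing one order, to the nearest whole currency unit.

S ≈ $145

The basic EOQ model gives Q* = √(2DS/H); rearrange for the unknown.
From Q* = √(2DS/H): S = Q*²H / (2D) = 244.7² × 20.1 / (2 × 4,150) = 145.0060.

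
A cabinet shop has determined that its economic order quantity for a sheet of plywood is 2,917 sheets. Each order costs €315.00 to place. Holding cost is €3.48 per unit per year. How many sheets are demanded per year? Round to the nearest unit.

Squaring Q* = √(2DS/H) gives Q*² = 2DS/H.
From Q* = √(2DS/H): D = Q*²H / (2S) = 2,917² × 3.48 / (2 × 315) = 47001.482.

D ≈ 47,001 sheets per year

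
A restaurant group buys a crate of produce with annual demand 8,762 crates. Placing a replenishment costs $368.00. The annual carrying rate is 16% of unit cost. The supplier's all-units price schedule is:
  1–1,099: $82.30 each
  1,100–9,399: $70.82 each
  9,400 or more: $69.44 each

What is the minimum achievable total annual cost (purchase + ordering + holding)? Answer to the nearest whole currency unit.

Holding cost per unit per year at price C is H = 0.16·C.
Evaluate total cost at each tier's feasible EOQ or, if the EOQ is below the tier, at the tier's minimum quantity.
EOQ at $82.30 = 699.8 (feasible in tier 1): TC = 8,762×$82.30 + (8,762/699.8)×368 + (699.8/2)×0.16×$82.30 = $730,327.71.
EOQ at $70.82 = 754.4 < 1100, so use break Q=1100: TC = 8,762×$70.82 + (8,762/1100.0)×368 + (1100.0/2)×0.16×$70.82 = $629,688.29.
EOQ at $69.44 = 761.9 < 9400, so use break Q=9400: TC = 8,762×$69.44 + (8,762/9400.0)×368 + (9400.0/2)×0.16×$69.44 = $660,995.18.
Lowest total cost among the candidates is at Q = 1100.0.

TC* ≈ $629,688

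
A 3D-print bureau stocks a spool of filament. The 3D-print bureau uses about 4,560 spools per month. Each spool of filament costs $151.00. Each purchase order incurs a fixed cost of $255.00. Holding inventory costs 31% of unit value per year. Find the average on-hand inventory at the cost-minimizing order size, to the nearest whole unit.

Average inventory ≈ 386 spools

Annual demand D = 4,560 × 12 = 54,720.
Holding cost H = 0.31 × $151.00 = $46.8100 per unit per year.
Q* = √(2DS/H) = √(2 × 54,720 × 255 / 46.81) ≈ 772.13.
Average inventory = Q*/2 ≈ 772.13 / 2 = 386.064.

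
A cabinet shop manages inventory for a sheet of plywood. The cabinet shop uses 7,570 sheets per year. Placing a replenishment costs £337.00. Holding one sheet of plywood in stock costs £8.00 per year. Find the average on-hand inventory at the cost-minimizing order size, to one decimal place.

Average inventory ≈ 399.3 sheets

EOQ = √(2DS/H) = √(2 × 7,570 × 337 / 8) ≈ 798.61.
Average inventory = Q*/2 ≈ 798.61 / 2 = 399.303.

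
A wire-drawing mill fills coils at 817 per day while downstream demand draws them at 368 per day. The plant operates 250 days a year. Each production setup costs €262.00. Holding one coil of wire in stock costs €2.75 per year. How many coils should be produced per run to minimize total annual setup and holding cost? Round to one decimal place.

Annual demand D = 368 × 250 = 92,000.
Production build-up factor (1 − d/p) = 1 − 368/817 = 0.5496.
Q* = √(2DS / (H(1 − d/p))) = √(2 × 92,000 × 262 / (2.75 × 0.5496)).
= √(48,208,000 / 1.5113) ≈ 5647.823.

Q* ≈ 5,647.8 coils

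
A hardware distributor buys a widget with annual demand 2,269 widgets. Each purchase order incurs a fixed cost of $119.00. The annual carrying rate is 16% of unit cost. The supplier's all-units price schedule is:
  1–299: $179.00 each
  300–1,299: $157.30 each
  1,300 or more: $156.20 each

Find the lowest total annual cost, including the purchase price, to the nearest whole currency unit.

Holding cost per unit per year at price C is H = 0.16·C.
For each price level, check whether its EOQ is feasible; otherwise the best quantity at that price is the breakpoint.
EOQ at $179.00 = 137.3 (feasible in tier 1): TC = 2,269×$179.00 + (2,269/137.3)×119 + (137.3/2)×0.16×$179.00 = $410,083.71.
EOQ at $157.30 = 146.5 < 300, so use break Q=300: TC = 2,269×$157.30 + (2,269/300.0)×119 + (300.0/2)×0.16×$157.30 = $361,588.94.
EOQ at $156.20 = 147.0 < 1300, so use break Q=1300: TC = 2,269×$156.20 + (2,269/1300.0)×119 + (1300.0/2)×0.16×$156.20 = $370,870.30.
Lowest total cost among the candidates is at Q = 300.0.

TC* ≈ $361,589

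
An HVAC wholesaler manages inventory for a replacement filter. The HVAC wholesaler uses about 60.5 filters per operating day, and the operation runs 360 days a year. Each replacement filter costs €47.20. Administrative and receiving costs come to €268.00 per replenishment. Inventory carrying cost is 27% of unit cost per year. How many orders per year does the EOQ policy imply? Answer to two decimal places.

Annual demand D = 60.5 × 360 = 21,780.
Holding cost H = 0.27 × €47.20 = €12.7440 per unit per year.
EOQ = √(2DS/H) = √(2 × 21,780 × 268 / 12.744) ≈ 957.10.
Orders per year = D / Q* = 21,780 / 957.10 ≈ 22.756.

N ≈ 22.76 orders per year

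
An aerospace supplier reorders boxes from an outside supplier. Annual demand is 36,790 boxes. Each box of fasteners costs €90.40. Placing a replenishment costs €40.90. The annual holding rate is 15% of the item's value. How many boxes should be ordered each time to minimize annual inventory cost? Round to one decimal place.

Q* ≈ 471.1 boxes

Holding cost H = 0.15 × €90.40 = €13.5600 per unit per year.
EOQ = √(2DS / H) = √(2 × 36,790 × 40.9 / 13.56).
= √(3,009,422 / 13.56) = √221,933.7758 ≈ 471.098.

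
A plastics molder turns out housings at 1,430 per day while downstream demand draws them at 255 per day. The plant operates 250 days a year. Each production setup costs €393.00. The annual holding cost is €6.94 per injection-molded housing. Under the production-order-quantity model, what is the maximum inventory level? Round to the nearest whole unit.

Annual demand D = 255 × 250 = 63,750.
Production build-up factor (1 − d/p) = 1 − 255/1,430 = 0.8217.
Q* = √(2DS / (H(1 − d/p))) = √(2 × 63,750 × 393 / (6.94 × 0.8217)).
= √(50,107,500 / 5.7024) ≈ 2964.290.
Maximum inventory = Q*(1 − d/p) = 2964.290 × 0.8217 ≈ 2435.693.

I_max ≈ 2,436 housings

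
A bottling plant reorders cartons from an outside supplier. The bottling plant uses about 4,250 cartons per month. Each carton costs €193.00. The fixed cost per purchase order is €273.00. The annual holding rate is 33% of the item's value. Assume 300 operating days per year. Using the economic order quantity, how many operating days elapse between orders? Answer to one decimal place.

Annual demand D = 4,250 × 12 = 51,000.
Holding cost H = 0.33 × €193.00 = €63.6900 per unit per year.
EOQ = √(2DS/H) = √(2 × 51,000 × 273 / 63.69) ≈ 661.22.
Cycle time = Q*/D × 300 = 661.22 / 51,000 × 300 ≈ 3.890 days.

T ≈ 3.9 days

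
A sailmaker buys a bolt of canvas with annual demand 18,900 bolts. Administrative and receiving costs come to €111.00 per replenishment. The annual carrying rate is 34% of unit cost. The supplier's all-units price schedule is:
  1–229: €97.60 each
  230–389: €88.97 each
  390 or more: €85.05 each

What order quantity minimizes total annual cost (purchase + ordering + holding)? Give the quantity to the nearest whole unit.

Holding cost per unit per year at price C is H = 0.34·C.
Evaluate total cost at each tier's feasible EOQ or, if the EOQ is below the tier, at the tier's minimum quantity.
Tier 1 (€97.60): EOQ = 355.6 exceeds tier's upper bound 229, so this tier is dominated.
EOQ at €88.97 = 372.4 (feasible in tier 2): TC = 18,900×€88.97 + (18,900/372.4)×111 + (372.4/2)×0.34×€88.97 = €1,692,798.97.
EOQ at €85.05 = 380.9 < 390, so use break Q=390: TC = 18,900×€85.05 + (18,900/390.0)×111 + (390.0/2)×0.34×€85.05 = €1,618,463.05.
Lowest total cost is €1,618,463.05 at Q = 390.0.

Q* ≈ 390 bolts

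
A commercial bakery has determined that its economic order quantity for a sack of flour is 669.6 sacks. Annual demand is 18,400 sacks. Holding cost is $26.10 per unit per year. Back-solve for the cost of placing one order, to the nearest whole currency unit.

The basic EOQ model gives Q* = √(2DS/H); rearrange for the unknown.
From Q* = √(2DS/H): S = Q*²H / (2D) = 669.6² × 26.1 / (2 × 18,400) = 317.9974.

S ≈ $318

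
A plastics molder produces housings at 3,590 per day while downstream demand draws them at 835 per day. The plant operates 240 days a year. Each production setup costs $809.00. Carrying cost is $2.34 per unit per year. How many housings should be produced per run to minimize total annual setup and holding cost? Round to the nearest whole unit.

Annual demand D = 835 × 240 = 200,400.
Production build-up factor (1 − d/p) = 1 − 835/3,590 = 0.7674.
Q* = √(2DS / (H(1 − d/p))) = √(2 × 200,400 × 809 / (2.34 × 0.7674)).
= √(324,247,200 / 1.7957) ≈ 13437.442.

Q* ≈ 13,437 housings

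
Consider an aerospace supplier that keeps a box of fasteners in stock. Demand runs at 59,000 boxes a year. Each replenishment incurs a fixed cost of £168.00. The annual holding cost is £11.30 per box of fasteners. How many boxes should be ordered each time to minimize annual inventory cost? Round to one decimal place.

Q* ≈ 1,324.5 boxes

EOQ = √(2DS / H) = √(2 × 59,000 × 168 / 11.3).
= √(19,824,000 / 11.3) = √1,754,336.2832 ≈ 1324.514.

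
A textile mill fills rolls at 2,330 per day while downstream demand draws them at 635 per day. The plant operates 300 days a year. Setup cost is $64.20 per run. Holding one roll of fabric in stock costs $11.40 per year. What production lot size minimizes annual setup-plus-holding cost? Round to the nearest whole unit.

Q* ≈ 1,717 rolls

Annual demand D = 635 × 300 = 190,500.
Production build-up factor (1 − d/p) = 1 − 635/2,330 = 0.7275.
Q* = √(2DS / (H(1 − d/p))) = √(2 × 190,500 × 64.2 / (11.4 × 0.7275)).
= √(24,460,200 / 8.2931) ≈ 1717.397.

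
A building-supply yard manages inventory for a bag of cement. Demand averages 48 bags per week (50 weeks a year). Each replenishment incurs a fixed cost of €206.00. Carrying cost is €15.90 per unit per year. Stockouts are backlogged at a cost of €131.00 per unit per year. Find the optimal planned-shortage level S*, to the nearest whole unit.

S* ≈ 29 bags

Annual demand D = 48 × 50 = 2,400.
With planned backorders, Q* = √(2DS/H) · √((H+B)/B).
√(2DS/H) = √(2 × 2,400 × 206 / 15.9) = 249.377.
√((H+B)/B) = √((15.9+131)/131) = 1.0589.
Q* ≈ 264.077.
S* = Q* · H/(H+B) = 264.077 × 15.9/146.9 ≈ 28.583.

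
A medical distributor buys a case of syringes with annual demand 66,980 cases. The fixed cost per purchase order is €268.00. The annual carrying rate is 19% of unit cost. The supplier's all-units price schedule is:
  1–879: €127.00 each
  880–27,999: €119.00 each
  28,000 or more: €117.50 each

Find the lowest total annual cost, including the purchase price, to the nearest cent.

TC* ≈ €7,999,110.84

Holding cost per unit per year at price C is H = 0.19·C.
For each price level, check whether its EOQ is feasible; otherwise the best quantity at that price is the breakpoint.
Tier 1 (€127.00): EOQ = 1219.8 exceeds tier's upper bound 879, so this tier is dominated.
EOQ at €119.00 = 1260.1 (feasible in tier 2): TC = 66,980×€119.00 + (66,980/1260.1)×268 + (1260.1/2)×0.19×€119.00 = €7,999,110.84.
EOQ at €117.50 = 1268.1 < 28000, so use break Q=28000: TC = 66,980×€117.50 + (66,980/28000.0)×268 + (28000.0/2)×0.19×€117.50 = €8,183,341.09.
Lowest total cost among the candidates is at Q = 1260.1.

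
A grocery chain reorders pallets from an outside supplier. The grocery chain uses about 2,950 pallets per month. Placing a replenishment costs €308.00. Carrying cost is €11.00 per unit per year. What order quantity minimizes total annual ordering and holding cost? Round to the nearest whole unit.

Annual demand D = 2,950 × 12 = 35,400.
EOQ = √(2DS / H) = √(2 × 35,400 × 308 / 11).
= √(21,806,400 / 11) = √1,982,400 ≈ 1407.977.

Q* ≈ 1,408 pallets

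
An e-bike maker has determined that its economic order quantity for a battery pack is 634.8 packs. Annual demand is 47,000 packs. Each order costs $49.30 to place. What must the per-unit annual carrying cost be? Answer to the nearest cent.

H ≈ $11.50

Squaring Q* = √(2DS/H) gives Q*² = 2DS/H.
From Q* = √(2DS/H): H = 2DS / Q*² = 2 × 47,000 × 49.3 / 634.8² = 11.5001.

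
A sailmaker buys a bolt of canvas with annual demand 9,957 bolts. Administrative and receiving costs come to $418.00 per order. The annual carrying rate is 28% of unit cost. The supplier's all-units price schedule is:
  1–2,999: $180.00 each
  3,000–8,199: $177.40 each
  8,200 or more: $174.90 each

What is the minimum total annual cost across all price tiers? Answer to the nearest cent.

TC* ≈ $1,812,742.49

Holding cost per unit per year at price C is H = 0.28·C.
Evaluate total cost at each tier's feasible EOQ or, if the EOQ is below the tier, at the tier's minimum quantity.
EOQ at $180.00 = 406.4 (feasible in tier 1): TC = 9,957×$180.00 + (9,957/406.4)×418 + (406.4/2)×0.28×$180.00 = $1,812,742.49.
EOQ at $177.40 = 409.4 < 3000, so use break Q=3000: TC = 9,957×$177.40 + (9,957/3000.0)×418 + (3000.0/2)×0.28×$177.40 = $1,842,267.14.
EOQ at $174.90 = 412.3 < 8200, so use break Q=8200: TC = 9,957×$174.90 + (9,957/8200.0)×418 + (8200.0/2)×0.28×$174.90 = $1,942,772.06.
Lowest total cost among the candidates is at Q = 406.4.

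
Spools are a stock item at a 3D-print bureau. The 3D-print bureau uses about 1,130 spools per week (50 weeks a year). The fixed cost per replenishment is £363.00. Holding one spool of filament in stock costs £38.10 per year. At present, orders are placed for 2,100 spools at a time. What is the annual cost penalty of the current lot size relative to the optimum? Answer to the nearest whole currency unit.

Annual demand D = 1,130 × 50 = 56,500.
EOQ = √(2DS/H) = √(2 × 56,500 × 363 / 38.1) ≈ 1037.60.
Cost at Q* = (D/Q*)S + (Q*/2)H = √(2DSH) ≈ £39,532.57.
Cost at Q = 2,100: (56,500/2,100)×363 + (2,100/2)×38.1 = £9,766.43 + £40,005.00 = £49,771.43.
Excess = £49,771.43 − £39,532.57 = £10,238.86.

Extra cost ≈ £10,239 per year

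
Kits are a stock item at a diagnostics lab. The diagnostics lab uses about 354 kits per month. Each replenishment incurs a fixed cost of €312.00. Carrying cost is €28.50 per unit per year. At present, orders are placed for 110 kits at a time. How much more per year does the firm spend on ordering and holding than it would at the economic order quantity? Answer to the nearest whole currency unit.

Extra cost ≈ €4,925 per year

Annual demand D = 354 × 12 = 4,248.
EOQ = √(2DS/H) = √(2 × 4,248 × 312 / 28.5) ≈ 304.97.
Cost at Q* = (D/Q*)S + (Q*/2)H = √(2DSH) ≈ €8,691.75.
Cost at Q = 110: (4,248/110)×312 + (110/2)×28.5 = €12,048.87 + €1,567.50 = €13,616.37.
Excess = €13,616.37 − €8,691.75 = €4,924.63.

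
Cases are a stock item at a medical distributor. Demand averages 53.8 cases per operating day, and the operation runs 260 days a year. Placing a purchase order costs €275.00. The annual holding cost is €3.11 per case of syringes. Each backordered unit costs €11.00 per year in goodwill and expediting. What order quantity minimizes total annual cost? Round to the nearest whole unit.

Q* ≈ 1,781 cases

Annual demand D = 53.8 × 260 = 13,988.
With planned backorders, Q* = √(2DS/H) · √((H+B)/B).
√(2DS/H) = √(2 × 13,988 × 275 / 3.11) = 1572.820.
√((H+B)/B) = √((3.11+11)/11) = 1.1326.
Q* ≈ 1781.337.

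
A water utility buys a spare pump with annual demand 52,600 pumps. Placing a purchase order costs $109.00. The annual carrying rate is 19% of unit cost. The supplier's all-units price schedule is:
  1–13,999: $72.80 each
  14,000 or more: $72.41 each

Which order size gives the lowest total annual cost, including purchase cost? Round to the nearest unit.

Holding cost per unit per year at price C is H = 0.19·C.
For each price level, check whether its EOQ is feasible; otherwise the best quantity at that price is the breakpoint.
EOQ at $72.80 = 910.5 (feasible in tier 1): TC = 52,600×$72.80 + (52,600/910.5)×109 + (910.5/2)×0.19×$72.80 = $3,841,874.00.
EOQ at $72.41 = 912.9 < 14000, so use break Q=14000: TC = 52,600×$72.41 + (52,600/14000.0)×109 + (14000.0/2)×0.19×$72.41 = $3,905,480.83.
Lowest total cost is $3,841,874.00 at Q = 910.5.

Q* ≈ 910 pumps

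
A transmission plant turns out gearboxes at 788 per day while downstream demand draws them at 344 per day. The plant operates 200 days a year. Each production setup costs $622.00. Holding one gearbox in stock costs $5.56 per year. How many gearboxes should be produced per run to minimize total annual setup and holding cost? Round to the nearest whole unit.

Q* ≈ 5,227 gearboxes

Annual demand D = 344 × 200 = 68,800.
Production build-up factor (1 − d/p) = 1 − 344/788 = 0.5635.
Q* = √(2DS / (H(1 − d/p))) = √(2 × 68,800 × 622 / (5.56 × 0.5635)).
= √(85,587,200 / 3.1328) ≈ 5226.833.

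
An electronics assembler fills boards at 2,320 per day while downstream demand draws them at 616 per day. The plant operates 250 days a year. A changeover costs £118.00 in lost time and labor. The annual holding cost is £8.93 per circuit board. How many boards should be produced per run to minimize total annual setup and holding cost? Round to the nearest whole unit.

Q* ≈ 2,354 boards

Annual demand D = 616 × 250 = 154,000.
Production build-up factor (1 − d/p) = 1 − 616/2,320 = 0.7345.
Q* = √(2DS / (H(1 − d/p))) = √(2 × 154,000 × 118 / (8.93 × 0.7345)).
= √(36,344,000 / 6.5589) ≈ 2353.964.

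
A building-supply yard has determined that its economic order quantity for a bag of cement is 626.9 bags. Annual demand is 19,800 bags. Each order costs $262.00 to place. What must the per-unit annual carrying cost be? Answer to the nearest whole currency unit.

H ≈ $26

Invert the EOQ relation Q*² = 2DS/H.
From Q* = √(2DS/H): H = 2DS / Q*² = 2 × 19,800 × 262 / 626.9² = 26.3998.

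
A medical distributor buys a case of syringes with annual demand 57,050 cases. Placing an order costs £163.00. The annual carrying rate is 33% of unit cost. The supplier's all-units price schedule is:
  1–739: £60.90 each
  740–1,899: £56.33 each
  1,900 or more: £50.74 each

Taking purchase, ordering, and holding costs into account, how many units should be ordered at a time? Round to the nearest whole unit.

Holding cost per unit per year at price C is H = 0.33·C.
Evaluate total cost at each tier's feasible EOQ or, if the EOQ is below the tier, at the tier's minimum quantity.
Tier 1 (£60.90): EOQ = 962.0 exceeds tier's upper bound 739, so this tier is dominated.
EOQ at £56.33 = 1000.3 (feasible in tier 2): TC = 57,050×£56.33 + (57,050/1000.3)×163 + (1000.3/2)×0.33×£56.33 = £3,232,220.10.
EOQ at £50.74 = 1053.9 < 1900, so use break Q=1900: TC = 57,050×£50.74 + (57,050/1900.0)×163 + (1900.0/2)×0.33×£50.74 = £2,915,518.28.
Lowest total cost is £2,915,518.28 at Q = 1900.0.

Q* ≈ 1,900 cases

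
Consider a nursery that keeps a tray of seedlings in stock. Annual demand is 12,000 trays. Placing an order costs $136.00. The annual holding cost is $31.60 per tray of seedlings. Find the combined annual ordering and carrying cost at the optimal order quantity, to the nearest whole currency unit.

TC* ≈ $10,156

Q* = √(2DS/H) = √(2 × 12,000 × 136 / 31.6) ≈ 321.39.
At Q*, ordering cost (D/Q*)S equals holding cost (Q*/2)H, each = √(DSH/2).
Minimum total = √(2DSH) = √(2 × 12,000 × 136 × 31.6) ≈ 10155.905.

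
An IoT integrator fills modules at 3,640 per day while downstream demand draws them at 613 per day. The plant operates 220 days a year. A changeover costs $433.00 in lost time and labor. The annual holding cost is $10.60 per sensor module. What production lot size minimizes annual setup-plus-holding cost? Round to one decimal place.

Q* ≈ 3,639.9 modules

Annual demand D = 613 × 220 = 134,860.
Production build-up factor (1 − d/p) = 1 − 613/3,640 = 0.8316.
Q* = √(2DS / (H(1 − d/p))) = √(2 × 134,860 × 433 / (10.6 × 0.8316)).
= √(116,788,760 / 8.8149) ≈ 3639.922.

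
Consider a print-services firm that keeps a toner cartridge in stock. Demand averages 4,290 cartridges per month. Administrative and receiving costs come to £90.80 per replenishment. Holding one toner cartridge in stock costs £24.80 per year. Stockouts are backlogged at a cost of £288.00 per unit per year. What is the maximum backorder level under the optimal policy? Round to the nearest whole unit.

S* ≈ 51 cartridges

Annual demand D = 4,290 × 12 = 51,480.
With planned backorders, Q* = √(2DS/H) · √((H+B)/B).
√(2DS/H) = √(2 × 51,480 × 90.8 / 24.8) = 613.976.
√((H+B)/B) = √((24.8+288)/288) = 1.0422.
Q* ≈ 639.865.
S* = Q* · H/(H+B) = 639.865 × 24.8/312.8 ≈ 50.731.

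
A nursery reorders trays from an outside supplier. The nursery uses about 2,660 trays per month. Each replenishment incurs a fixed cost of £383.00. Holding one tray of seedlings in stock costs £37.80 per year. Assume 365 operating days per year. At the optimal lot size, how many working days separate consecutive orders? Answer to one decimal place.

T ≈ 9.2 days

Annual demand D = 2,660 × 12 = 31,920.
EOQ = √(2DS/H) = √(2 × 31,920 × 383 / 37.8) ≈ 804.27.
Cycle time = Q*/D × 365 = 804.27 / 31,920 × 365 ≈ 9.197 days.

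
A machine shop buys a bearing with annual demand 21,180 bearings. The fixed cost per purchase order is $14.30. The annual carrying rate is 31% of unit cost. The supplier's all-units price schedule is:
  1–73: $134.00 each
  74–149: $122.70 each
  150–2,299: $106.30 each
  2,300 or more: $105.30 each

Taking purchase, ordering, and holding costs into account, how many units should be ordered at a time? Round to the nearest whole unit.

Q* ≈ 150 bearings

Holding cost per unit per year at price C is H = 0.31·C.
Evaluate total cost at each tier's feasible EOQ or, if the EOQ is below the tier, at the tier's minimum quantity.
Tier 1 ($134.00): EOQ = 120.8 exceeds tier's upper bound 73, so this tier is dominated.
EOQ at $122.70 = 126.2 (feasible in tier 2): TC = 21,180×$122.70 + (21,180/126.2)×14.3 + (126.2/2)×0.31×$122.70 = $2,603,586.09.
EOQ at $106.30 = 135.6 < 150, so use break Q=150: TC = 21,180×$106.30 + (21,180/150.0)×14.3 + (150.0/2)×0.31×$106.30 = $2,255,924.64.
EOQ at $105.30 = 136.2 < 2300, so use break Q=2300: TC = 21,180×$105.30 + (21,180/2300.0)×14.3 + (2300.0/2)×0.31×$105.30 = $2,267,925.13.
Lowest total cost is $2,255,924.64 at Q = 150.0.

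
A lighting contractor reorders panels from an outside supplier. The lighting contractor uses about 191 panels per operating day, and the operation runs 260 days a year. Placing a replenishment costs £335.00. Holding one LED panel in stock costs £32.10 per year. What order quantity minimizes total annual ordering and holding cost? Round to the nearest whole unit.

Annual demand D = 191 × 260 = 49,660.
EOQ = √(2DS / H) = √(2 × 49,660 × 335 / 32.1).
= √(33,272,200 / 32.1) = √1,036,517.134 ≈ 1018.095.

Q* ≈ 1,018 panels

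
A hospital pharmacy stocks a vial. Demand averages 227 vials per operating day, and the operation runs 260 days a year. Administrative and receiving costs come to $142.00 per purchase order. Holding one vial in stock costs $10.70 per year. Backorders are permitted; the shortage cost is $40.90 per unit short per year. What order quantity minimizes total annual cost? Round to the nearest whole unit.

Annual demand D = 227 × 260 = 59,020.
With planned backorders, Q* = √(2DS/H) · √((H+B)/B).
√(2DS/H) = √(2 × 59,020 × 142 / 10.7) = 1251.604.
√((H+B)/B) = √((10.7+40.9)/40.9) = 1.1232.
Q* ≈ 1405.821.

Q* ≈ 1,406 vials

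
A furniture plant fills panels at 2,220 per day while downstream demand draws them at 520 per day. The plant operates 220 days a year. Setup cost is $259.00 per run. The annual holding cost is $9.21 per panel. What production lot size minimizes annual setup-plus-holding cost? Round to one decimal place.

Q* ≈ 2,898.7 panels

Annual demand D = 520 × 220 = 114,400.
Production build-up factor (1 − d/p) = 1 − 520/2,220 = 0.7658.
Q* = √(2DS / (H(1 − d/p))) = √(2 × 114,400 × 259 / (9.21 × 0.7658)).
= √(59,259,200 / 7.0527) ≈ 2898.679.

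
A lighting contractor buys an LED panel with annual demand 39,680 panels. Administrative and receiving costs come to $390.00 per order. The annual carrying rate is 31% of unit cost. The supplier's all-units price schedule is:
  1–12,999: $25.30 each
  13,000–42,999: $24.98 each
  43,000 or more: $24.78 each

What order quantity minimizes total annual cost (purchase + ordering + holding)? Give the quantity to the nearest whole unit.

Q* ≈ 1,987 panels

Holding cost per unit per year at price C is H = 0.31·C.
For each price level, check whether its EOQ is feasible; otherwise the best quantity at that price is the breakpoint.
EOQ at $25.30 = 1986.5 (feasible in tier 1): TC = 39,680×$25.30 + (39,680/1986.5)×390 + (1986.5/2)×0.31×$25.30 = $1,019,484.24.
EOQ at $24.98 = 1999.2 < 13000, so use break Q=13000: TC = 39,680×$24.98 + (39,680/13000.0)×390 + (13000.0/2)×0.31×$24.98 = $1,042,731.50.
EOQ at $24.78 = 2007.3 < 43000, so use break Q=43000: TC = 39,680×$24.78 + (39,680/43000.0)×390 + (43000.0/2)×0.31×$24.78 = $1,148,788.99.
Lowest total cost is $1,019,484.24 at Q = 1986.5.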